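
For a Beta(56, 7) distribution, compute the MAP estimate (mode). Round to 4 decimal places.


MAP = mode = (a-1)/(a+b-2)
= (56-1)/(56+7-2)
= 55/61 = 0.9016

0.9016


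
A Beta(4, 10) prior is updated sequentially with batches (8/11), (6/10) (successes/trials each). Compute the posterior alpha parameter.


Sequential conjugate updating is equivalent to a single batch update.
Total successes across all batches = 14
alpha_posterior = alpha_prior + total_successes = 4 + 14
= 18

18


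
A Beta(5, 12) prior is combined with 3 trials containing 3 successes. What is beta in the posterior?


In conjugate updating:
beta_posterior = beta_prior + (n - k)
= 12 + (3 - 3)
= 12 + 0 = 12

12


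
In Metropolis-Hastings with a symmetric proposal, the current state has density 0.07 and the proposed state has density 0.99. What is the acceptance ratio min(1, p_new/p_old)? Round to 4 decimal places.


Ratio = p_new / p_old = 0.99 / 0.07 = 14.1429
Acceptance = min(1, 14.1429) = 1.0

1.0


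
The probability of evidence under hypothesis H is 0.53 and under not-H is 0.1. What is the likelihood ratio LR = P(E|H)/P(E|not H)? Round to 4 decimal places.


LR = 0.53 / 0.1
= 5.3

5.3


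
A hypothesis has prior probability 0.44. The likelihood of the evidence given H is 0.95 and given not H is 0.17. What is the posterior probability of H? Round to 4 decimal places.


Using Bayes' theorem:
P(E) = 0.44 * 0.95 + 0.56 * 0.17
P(E) = 0.5132
P(H|E) = (0.44 * 0.95) / 0.5132 = 0.8145

0.8145


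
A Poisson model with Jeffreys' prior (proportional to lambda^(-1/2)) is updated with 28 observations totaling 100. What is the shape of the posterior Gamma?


Posterior = Gamma(0.5 + S, n)
= Gamma(0.5 + 100, 28)
Posterior shape = 0.5 + S = 0.5 + 100 = 100.5

100.5


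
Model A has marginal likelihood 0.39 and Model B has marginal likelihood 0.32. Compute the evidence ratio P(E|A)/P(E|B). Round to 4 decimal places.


Evidence ratio = P(E|A) / P(E|B)
= 0.39 / 0.32
= 1.2188

1.2188


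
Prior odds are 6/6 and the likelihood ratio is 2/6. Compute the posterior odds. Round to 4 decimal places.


Posterior odds = prior odds * likelihood ratio
= (6/6) * (2/6)
= 12 / 36
= 0.3333

0.3333


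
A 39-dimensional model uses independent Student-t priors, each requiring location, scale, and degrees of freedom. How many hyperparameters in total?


Per parameter: 3 (location, scale, and degrees of freedom).
Total = 39 * 3 = 117

117


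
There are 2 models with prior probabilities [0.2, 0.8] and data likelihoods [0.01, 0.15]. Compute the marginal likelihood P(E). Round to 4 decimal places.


P(E) = sum over models of P(M_i) * P(E|M_i)
= 0.2*0.01 + 0.8*0.15
= 0.122

0.122


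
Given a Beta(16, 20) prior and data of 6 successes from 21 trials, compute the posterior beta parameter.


Number of failures = 21 - 6 = 15
Posterior beta = 20 + 15 = 35

35


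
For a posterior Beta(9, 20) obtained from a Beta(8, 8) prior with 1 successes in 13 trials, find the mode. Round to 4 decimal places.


Mode = (alpha - 1) / (alpha + beta - 2)
= 8 / 27
= 0.2963

0.2963


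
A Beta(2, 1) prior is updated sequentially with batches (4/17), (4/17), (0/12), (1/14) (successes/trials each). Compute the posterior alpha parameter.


Sequential conjugate updating is equivalent to a single batch update.
Total successes across all batches = 9
alpha_posterior = alpha_prior + total_successes = 2 + 9
= 11

11


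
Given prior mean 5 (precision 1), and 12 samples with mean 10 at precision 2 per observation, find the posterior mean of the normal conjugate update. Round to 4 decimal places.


The posterior mean is a precision-weighted average of prior and data.
Post. prec. = 1 + 24 = 25
Post. mean = (5 + 240)/25 = 245/25 = 9.8

9.8


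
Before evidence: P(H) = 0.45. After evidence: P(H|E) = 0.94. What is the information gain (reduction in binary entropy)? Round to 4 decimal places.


Prior entropy = 0.9928
Posterior entropy = 0.3274
Information gain = 0.9928 - 0.3274 = 0.6653

0.6653


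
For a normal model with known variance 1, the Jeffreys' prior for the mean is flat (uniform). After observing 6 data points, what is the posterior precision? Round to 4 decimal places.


Jeffreys' prior for normal mean (known variance) is flat.
Prior precision = 0.
Posterior precision = prior_prec + n/sigma^2 = 0 + 6/1
= 6.0

6.0


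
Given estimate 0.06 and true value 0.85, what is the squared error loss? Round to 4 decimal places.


Squared error = (estimate - true)^2
Difference = -0.79
Loss = -0.79^2 = 0.6241

0.6241


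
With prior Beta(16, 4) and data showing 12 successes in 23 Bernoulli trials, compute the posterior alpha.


Conjugate update: alpha_posterior = alpha_prior + k
= 16 + 12 = 28

28


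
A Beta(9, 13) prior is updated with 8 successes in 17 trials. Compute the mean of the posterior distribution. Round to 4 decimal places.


After update: Beta(17, 22)
Mean = 17 / (17 + 22) = 17 / 39
= 0.4359

0.4359


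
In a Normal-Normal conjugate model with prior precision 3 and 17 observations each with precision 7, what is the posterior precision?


Posterior precision = prior precision + n * observation precision
= 3 + 17 * 7
= 3 + 119 = 122

122


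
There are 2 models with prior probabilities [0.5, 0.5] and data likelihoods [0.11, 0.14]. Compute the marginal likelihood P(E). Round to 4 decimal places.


P(E) = sum over models of P(M_i) * P(E|M_i)
= 0.5*0.11 + 0.5*0.14
= 0.125

0.125


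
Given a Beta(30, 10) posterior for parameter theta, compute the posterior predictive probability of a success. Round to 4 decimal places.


For a Beta-Bernoulli model, the predictive probability is the mean:
P(success) = 30/(30+10) = 30/40 = 0.75

0.75


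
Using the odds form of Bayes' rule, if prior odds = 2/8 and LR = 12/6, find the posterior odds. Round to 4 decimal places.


Bayes' rule in odds form: posterior odds = prior odds * LR
= (2 * 12) / (8 * 6)
= 24/48 = 0.5

0.5


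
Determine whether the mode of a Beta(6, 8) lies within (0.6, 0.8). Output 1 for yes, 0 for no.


First find the mode: (a-1)/(a+b-2) = 0.4167
Is 0.4167 in (0.6, 0.8)? 0

0


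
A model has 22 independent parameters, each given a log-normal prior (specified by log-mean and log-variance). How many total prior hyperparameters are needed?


Each log-normal prior needs 2 hyperparameters (log-mean and log-variance).
Total = 2 * 22 = 44

44


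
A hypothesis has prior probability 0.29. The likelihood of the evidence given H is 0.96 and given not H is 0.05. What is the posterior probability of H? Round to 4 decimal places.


Using Bayes' theorem:
P(E) = 0.29 * 0.96 + 0.71 * 0.05
P(E) = 0.3139
P(H|E) = (0.29 * 0.96) / 0.3139 = 0.8869

0.8869


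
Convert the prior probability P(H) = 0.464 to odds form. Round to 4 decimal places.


P(not H) = 1 - 0.464 = 0.536
Odds = 0.464 / 0.536 = 0.8657

0.8657


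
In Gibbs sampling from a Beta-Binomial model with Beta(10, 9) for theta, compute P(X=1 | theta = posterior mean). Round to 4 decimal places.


Posterior mean = alpha/(alpha+beta) = 10/19 = 0.5263
P(X=1|theta=mean) = theta = 0.5263

0.5263


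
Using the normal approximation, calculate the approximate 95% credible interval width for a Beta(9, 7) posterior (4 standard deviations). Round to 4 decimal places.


Var(Beta) = 9*7/(16^2 * 17) = 0.0145
SD = 0.1203
Width ~ 4*SD = 0.4813

0.4813


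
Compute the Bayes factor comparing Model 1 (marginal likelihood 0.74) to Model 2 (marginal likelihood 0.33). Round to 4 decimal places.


BF12 = marginal likelihood of M1 / marginal likelihood of M2
= 0.74/0.33
= 2.2424

2.2424


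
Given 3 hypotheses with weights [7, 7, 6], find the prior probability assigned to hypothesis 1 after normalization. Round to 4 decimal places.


To normalize, divide each weight by the sum of all weights.
Sum = 20
Prior(H1) = 7/20 = 0.35

0.35


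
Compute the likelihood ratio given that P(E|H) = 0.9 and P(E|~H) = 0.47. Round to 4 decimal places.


LR = P(E|H) / P(E|~H)
= 0.9 / 0.47 = 1.9149

1.9149


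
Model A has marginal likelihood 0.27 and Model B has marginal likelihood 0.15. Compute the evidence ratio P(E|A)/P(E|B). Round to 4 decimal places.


Evidence ratio = P(E|A) / P(E|B)
= 0.27 / 0.15
= 1.8

1.8


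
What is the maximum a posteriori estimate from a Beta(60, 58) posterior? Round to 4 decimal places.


The MAP estimate equals the mode of the distribution.
Mode of Beta(a,b) = (a-1)/(a+b-2)
= 59/116
= 0.5086

0.5086


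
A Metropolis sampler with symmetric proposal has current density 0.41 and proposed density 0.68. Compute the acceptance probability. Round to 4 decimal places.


For symmetric proposals, acceptance = min(1, pi(x*)/pi(x))
= min(1, 0.68/0.41)
= min(1, 1.6585) = 1.0

1.0


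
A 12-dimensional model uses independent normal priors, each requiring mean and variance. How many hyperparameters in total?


Per parameter: 2 (mean and variance).
Total = 12 * 2 = 24

24


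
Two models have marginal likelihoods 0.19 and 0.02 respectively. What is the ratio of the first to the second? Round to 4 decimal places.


Evidence ratio = 0.19 / 0.02
= 9.5

9.5


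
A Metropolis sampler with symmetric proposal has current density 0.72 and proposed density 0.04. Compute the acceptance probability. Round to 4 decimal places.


For symmetric proposals, acceptance = min(1, pi(x*)/pi(x))
= min(1, 0.04/0.72)
= min(1, 0.0556) = 0.0556

0.0556


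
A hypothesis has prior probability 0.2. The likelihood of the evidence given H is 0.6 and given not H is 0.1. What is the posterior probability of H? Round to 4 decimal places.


Using Bayes' theorem:
P(E) = 0.2 * 0.6 + 0.8 * 0.1
P(E) = 0.2
P(H|E) = (0.2 * 0.6) / 0.2 = 0.6

0.6


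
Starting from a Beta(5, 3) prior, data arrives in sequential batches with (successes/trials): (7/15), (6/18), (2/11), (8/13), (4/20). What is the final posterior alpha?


In sequential Bayesian updating, we sum all successes.
Total successes = 27
Final alpha = 5 + 27 = 32

32


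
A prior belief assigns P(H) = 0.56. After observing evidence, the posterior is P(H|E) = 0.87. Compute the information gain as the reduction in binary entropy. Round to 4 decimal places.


H(prior) = -0.56*log2(0.56) - 0.44*log2(0.44)
= 0.9896
H(post) = -0.87*log2(0.87) - 0.13*log2(0.13)
= 0.5574
IG = 0.9896 - 0.5574 = 0.4321

0.4321


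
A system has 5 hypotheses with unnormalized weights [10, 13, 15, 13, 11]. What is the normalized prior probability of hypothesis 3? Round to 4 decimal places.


The normalized prior is the weight divided by the total.
Total weight = 62
P(H3) = 15 / 62 = 0.2419

0.2419


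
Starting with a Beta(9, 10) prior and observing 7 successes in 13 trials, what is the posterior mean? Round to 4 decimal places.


Posterior parameters: alpha = 9 + 7 = 16
beta = 10 + 6 = 16
Posterior mean = alpha / (alpha + beta) = 16 / 32
= 0.5

0.5


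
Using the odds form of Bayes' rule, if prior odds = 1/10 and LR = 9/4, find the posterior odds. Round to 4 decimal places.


Bayes' rule in odds form: posterior odds = prior odds * LR
= (1 * 9) / (10 * 4)
= 9/40 = 0.225

0.225


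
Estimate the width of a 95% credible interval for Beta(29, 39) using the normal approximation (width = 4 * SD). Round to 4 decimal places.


For Beta(a,b): Var = ab/((a+b)^2(a+b+1))
Var = 0.0035, SD = 0.0595
Approximate 95% CI width = 4 * 0.0595 = 0.2382

0.2382


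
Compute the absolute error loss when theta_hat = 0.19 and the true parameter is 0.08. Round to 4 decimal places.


L = |theta_hat - theta_true|
= |0.19 - 0.08| = 0.11

0.11


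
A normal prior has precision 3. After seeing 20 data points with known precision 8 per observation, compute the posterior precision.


In the conjugate normal model, precisions add:
tau_posterior = tau_prior + n * tau_data
= 3 + 20*8 = 163

163


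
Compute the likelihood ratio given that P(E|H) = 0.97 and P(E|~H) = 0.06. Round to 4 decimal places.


LR = P(E|H) / P(E|~H)
= 0.97 / 0.06 = 16.1667

16.1667


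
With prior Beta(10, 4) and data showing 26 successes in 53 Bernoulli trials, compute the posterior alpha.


Conjugate update: alpha_posterior = alpha_prior + k
= 10 + 26 = 36

36


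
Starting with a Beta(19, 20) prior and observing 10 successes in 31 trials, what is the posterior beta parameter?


Posterior beta = prior beta + failures
Failures = 31 - 10 = 21
beta_post = 20 + 21 = 41

41


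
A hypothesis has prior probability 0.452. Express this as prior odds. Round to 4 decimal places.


Odds = P(H) / P(not H) = 0.452 / 0.548
= 0.8248

0.8248


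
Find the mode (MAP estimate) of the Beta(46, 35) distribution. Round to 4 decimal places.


For Beta(a,b) with a,b > 1:
Mode = (a-1)/(a+b-2) = (46-1)/(81-2)
= 45/79 = 0.5696

0.5696


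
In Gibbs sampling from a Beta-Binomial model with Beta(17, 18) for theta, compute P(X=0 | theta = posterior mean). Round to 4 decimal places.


Posterior mean = alpha/(alpha+beta) = 17/35 = 0.4857
P(X=0|theta=mean) = 1 - theta = 0.5143

0.5143


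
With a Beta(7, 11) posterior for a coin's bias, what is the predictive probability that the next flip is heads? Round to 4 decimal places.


The predictive probability equals the posterior mean.
P(next = heads) = alpha / (alpha + beta)
= 7 / 18 = 0.3889

0.3889


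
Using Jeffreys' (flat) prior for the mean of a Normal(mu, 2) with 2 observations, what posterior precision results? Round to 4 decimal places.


Flat prior means prior precision is 0.
Posterior precision = n / sigma^2 = 2/2 = 1.0

1.0


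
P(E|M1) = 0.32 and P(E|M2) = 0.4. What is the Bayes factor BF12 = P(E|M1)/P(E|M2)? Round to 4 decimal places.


Bayes factor BF12 = P(E|M1) / P(E|M2)
= 0.32 / 0.4
= 0.8

0.8


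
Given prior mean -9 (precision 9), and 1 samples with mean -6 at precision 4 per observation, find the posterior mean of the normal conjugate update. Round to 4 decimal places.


The posterior mean is a precision-weighted average of prior and data.
Post. prec. = 9 + 4 = 13
Post. mean = (-81 + -24)/13 = -105/13 = -8.0769

-8.0769


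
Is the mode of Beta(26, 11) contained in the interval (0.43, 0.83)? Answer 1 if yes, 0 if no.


Mode = (a-1)/(a+b-2) = 25/35 = 0.7143
Interval: (0.43, 0.83)
Contains mode? 1

1


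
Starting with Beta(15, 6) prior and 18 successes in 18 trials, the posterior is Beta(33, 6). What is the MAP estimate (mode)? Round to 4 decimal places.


The mode of Beta(a, b) when a > 1 and b > 1 is (a-1)/(a+b-2)
= (33 - 1) / (33 + 6 - 2)
= 32 / 37
= 0.8649

0.8649


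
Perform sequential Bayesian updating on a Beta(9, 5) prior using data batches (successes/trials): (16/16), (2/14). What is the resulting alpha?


Accumulate successes: 18
Posterior alpha = prior alpha + sum of successes
= 9 + 18 = 27

27


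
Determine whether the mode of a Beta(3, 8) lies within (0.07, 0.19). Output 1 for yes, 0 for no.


First find the mode: (a-1)/(a+b-2) = 0.2222
Is 0.2222 in (0.07, 0.19)? 0

0


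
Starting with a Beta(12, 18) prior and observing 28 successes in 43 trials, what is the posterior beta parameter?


Posterior beta = prior beta + failures
Failures = 43 - 28 = 15
beta_post = 18 + 15 = 33

33


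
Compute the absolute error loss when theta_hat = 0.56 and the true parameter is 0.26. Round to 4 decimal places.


L = |theta_hat - theta_true|
= |0.56 - 0.26| = 0.3

0.3


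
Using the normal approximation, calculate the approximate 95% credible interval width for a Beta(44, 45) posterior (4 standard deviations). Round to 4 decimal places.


Var(Beta) = 44*45/(89^2 * 90) = 0.0028
SD = 0.0527
Width ~ 4*SD = 0.2108

0.2108


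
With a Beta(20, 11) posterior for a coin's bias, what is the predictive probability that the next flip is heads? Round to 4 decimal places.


The predictive probability equals the posterior mean.
P(next = heads) = alpha / (alpha + beta)
= 20 / 31 = 0.6452

0.6452


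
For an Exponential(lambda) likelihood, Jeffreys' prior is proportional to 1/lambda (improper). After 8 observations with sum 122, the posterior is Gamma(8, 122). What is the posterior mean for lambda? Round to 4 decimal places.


Posterior = Gamma(n, sum_x) = Gamma(8, 122)
Posterior mean = shape/rate = 8/122
= 0.0656

0.0656


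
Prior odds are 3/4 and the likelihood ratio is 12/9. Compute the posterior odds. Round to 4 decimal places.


Posterior odds = prior odds * likelihood ratio
= (3/4) * (12/9)
= 36 / 36
= 1.0

1.0


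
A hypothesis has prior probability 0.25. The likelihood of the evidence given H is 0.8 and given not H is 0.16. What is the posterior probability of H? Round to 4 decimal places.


Using Bayes' theorem:
P(E) = 0.25 * 0.8 + 0.75 * 0.16
P(E) = 0.32
P(H|E) = (0.25 * 0.8) / 0.32 = 0.625

0.625


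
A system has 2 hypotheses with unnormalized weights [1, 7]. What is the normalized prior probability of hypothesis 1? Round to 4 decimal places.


The normalized prior is the weight divided by the total.
Total weight = 8
P(H1) = 1 / 8 = 0.125

0.125


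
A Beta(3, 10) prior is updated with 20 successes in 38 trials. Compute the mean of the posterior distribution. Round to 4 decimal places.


After update: Beta(23, 28)
Mean = 23 / (23 + 28) = 23 / 51
= 0.451

0.451


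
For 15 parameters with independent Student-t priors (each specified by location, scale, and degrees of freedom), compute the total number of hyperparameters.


A Student-t prior has 3 hyperparameters per parameter.
Total = 15 * 3 = 45

45


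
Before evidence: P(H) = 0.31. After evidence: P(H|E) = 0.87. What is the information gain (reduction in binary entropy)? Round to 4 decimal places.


Prior entropy = 0.8932
Posterior entropy = 0.5574
Information gain = 0.8932 - 0.5574 = 0.3357

0.3357


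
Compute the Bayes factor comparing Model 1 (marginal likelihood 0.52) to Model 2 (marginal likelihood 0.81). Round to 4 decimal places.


BF12 = marginal likelihood of M1 / marginal likelihood of M2
= 0.52/0.81
= 0.642

0.642


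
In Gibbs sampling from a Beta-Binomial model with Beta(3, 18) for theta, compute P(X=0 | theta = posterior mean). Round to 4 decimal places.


Posterior mean = alpha/(alpha+beta) = 3/21 = 0.1429
P(X=0|theta=mean) = 1 - theta = 0.8571

0.8571


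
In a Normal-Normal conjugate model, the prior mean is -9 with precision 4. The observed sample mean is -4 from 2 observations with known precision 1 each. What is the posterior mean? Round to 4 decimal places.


Posterior precision = tau0 + n*tau = 4 + 2*1 = 6
Posterior mean = (tau0*mu0 + n*tau*xbar) / posterior_precision
= (4*-9 + 2*1*-4) / 6
= -44 / 6 = -7.3333

-7.3333


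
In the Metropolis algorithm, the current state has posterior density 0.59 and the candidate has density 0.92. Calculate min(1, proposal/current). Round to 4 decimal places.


Ratio = 0.92/0.59 = 1.5593
Acceptance probability = min(1, 1.5593)
= 1.0

1.0


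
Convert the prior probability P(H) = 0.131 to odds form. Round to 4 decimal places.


P(not H) = 1 - 0.131 = 0.869
Odds = 0.131 / 0.869 = 0.1507

0.1507


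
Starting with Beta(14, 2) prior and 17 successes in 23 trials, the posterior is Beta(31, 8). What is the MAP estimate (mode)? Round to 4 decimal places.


The mode of Beta(a, b) when a > 1 and b > 1 is (a-1)/(a+b-2)
= (31 - 1) / (31 + 8 - 2)
= 30 / 37
= 0.8108

0.8108


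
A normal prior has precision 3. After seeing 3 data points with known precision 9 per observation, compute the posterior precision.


In the conjugate normal model, precisions add:
tau_posterior = tau_prior + n * tau_data
= 3 + 3*9 = 30

30


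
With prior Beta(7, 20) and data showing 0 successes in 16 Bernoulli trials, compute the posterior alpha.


Conjugate update: alpha_posterior = alpha_prior + k
= 7 + 0 = 7

7


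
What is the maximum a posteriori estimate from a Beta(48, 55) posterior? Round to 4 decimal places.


The MAP estimate equals the mode of the distribution.
Mode of Beta(a,b) = (a-1)/(a+b-2)
= 47/101
= 0.4653

0.4653


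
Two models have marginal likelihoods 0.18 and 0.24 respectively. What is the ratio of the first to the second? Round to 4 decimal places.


Evidence ratio = 0.18 / 0.24
= 0.75

0.75


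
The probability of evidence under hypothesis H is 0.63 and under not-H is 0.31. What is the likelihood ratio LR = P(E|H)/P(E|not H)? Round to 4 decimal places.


LR = 0.63 / 0.31
= 2.0323

2.0323


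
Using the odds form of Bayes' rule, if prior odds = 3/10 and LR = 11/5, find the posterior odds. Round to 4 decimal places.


Bayes' rule in odds form: posterior odds = prior odds * LR
= (3 * 11) / (10 * 5)
= 33/50 = 0.66

0.66


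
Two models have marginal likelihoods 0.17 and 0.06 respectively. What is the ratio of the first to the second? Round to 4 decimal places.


Evidence ratio = 0.17 / 0.06
= 2.8333

2.8333


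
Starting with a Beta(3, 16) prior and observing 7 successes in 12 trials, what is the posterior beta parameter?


Posterior beta = prior beta + failures
Failures = 12 - 7 = 5
beta_post = 16 + 5 = 21

21


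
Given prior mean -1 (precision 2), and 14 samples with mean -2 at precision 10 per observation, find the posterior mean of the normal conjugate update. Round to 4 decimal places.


The posterior mean is a precision-weighted average of prior and data.
Post. prec. = 2 + 140 = 142
Post. mean = (-2 + -280)/142 = -282/142 = -1.9859

-1.9859


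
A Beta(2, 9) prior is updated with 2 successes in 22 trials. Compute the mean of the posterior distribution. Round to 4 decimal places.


After update: Beta(4, 29)
Mean = 4 / (4 + 29) = 4 / 33
= 0.1212

0.1212


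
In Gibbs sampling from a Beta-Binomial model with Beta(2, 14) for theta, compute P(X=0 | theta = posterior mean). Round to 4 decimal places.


Posterior mean = alpha/(alpha+beta) = 2/16 = 0.125
P(X=0|theta=mean) = 1 - theta = 0.875

0.875


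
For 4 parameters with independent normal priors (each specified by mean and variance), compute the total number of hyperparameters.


A normal prior has 2 hyperparameters per parameter.
Total = 4 * 2 = 8

8


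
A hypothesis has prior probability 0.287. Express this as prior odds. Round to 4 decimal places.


Odds = P(H) / P(not H) = 0.287 / 0.713
= 0.4025

0.4025


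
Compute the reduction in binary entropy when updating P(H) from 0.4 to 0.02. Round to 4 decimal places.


H_before = -p*log2(p) - (1-p)*log2(1-p) for p=0.4: 0.971
H_after for p=0.02: 0.1414
Reduction = 0.971 - 0.1414 = 0.8295

0.8295


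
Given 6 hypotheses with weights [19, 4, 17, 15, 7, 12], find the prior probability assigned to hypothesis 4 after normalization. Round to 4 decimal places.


To normalize, divide each weight by the sum of all weights.
Sum = 74
Prior(H4) = 15/74 = 0.2027

0.2027


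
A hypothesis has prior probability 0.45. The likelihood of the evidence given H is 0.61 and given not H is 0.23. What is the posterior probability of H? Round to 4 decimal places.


Using Bayes' theorem:
P(E) = 0.45 * 0.61 + 0.55 * 0.23
P(E) = 0.401
P(H|E) = (0.45 * 0.61) / 0.401 = 0.6845

0.6845


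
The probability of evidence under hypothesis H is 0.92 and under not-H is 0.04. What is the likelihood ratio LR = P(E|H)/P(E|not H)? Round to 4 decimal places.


LR = 0.92 / 0.04
= 23.0

23.0


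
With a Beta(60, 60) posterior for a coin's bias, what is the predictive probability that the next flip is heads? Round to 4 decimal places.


The predictive probability equals the posterior mean.
P(next = heads) = alpha / (alpha + beta)
= 60 / 120 = 0.5

0.5


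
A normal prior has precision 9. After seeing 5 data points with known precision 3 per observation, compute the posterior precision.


In the conjugate normal model, precisions add:
tau_posterior = tau_prior + n * tau_data
= 9 + 5*3 = 24

24


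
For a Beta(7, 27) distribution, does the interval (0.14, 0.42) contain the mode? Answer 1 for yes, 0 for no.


Mode of Beta(a,b) = (a-1)/(a+b-2)
= (7-1)/(7+27-2) = 0.1875
Check: 0.14 <= 0.1875 <= 0.42?
Result: 1

1


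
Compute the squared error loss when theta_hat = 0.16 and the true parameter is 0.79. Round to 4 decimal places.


L = (theta_hat - theta_true)^2
= (0.16 - 0.79)^2
= -0.63^2 = 0.3969

0.3969


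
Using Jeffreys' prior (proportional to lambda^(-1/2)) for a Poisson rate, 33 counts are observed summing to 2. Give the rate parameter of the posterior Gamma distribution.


Conjugate update: Gamma(prior_shape + S, prior_rate + n).
Prior shape = 0.5, prior rate = 0.
Posterior rate = 0 + n = 33

33.0


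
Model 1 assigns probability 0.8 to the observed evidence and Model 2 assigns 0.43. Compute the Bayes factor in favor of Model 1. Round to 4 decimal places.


BF = P(data|M1) / P(data|M2)
= 0.8 / 0.43 = 1.8605

1.8605


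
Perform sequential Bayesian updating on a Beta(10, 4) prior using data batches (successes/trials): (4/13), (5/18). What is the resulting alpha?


Accumulate successes: 9
Posterior alpha = prior alpha + sum of successes
= 10 + 9 = 19

19


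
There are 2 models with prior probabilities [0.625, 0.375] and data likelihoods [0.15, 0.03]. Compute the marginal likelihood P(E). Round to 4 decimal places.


P(E) = sum over models of P(M_i) * P(E|M_i)
= 0.625*0.15 + 0.375*0.03
= 0.105

0.105


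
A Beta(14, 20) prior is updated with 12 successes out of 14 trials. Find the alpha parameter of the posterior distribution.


In the Beta-Binomial conjugate update:
alpha_post = alpha_prior + successes
= 14 + 12
= 26

26


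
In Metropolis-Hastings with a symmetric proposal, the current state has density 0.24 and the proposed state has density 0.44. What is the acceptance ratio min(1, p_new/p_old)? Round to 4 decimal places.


Ratio = p_new / p_old = 0.44 / 0.24 = 1.8333
Acceptance = min(1, 1.8333) = 1.0

1.0


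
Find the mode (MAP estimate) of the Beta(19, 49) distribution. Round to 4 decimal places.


For Beta(a,b) with a,b > 1:
Mode = (a-1)/(a+b-2) = (19-1)/(68-2)
= 18/66 = 0.2727

0.2727


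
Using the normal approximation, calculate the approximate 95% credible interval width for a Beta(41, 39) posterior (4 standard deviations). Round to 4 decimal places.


Var(Beta) = 41*39/(80^2 * 81) = 0.0031
SD = 0.0555
Width ~ 4*SD = 0.2222

0.2222


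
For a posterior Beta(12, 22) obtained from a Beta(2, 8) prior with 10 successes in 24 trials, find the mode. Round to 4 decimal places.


Mode = (alpha - 1) / (alpha + beta - 2)
= 11 / 32
= 0.3438

0.3438


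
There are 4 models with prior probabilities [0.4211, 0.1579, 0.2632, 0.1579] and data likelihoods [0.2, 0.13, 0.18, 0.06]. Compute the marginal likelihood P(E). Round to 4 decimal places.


P(E) = sum over models of P(M_i) * P(E|M_i)
= 0.4211*0.2 + 0.1579*0.13 + 0.2632*0.18 + 0.1579*0.06
= 0.1616

0.1616


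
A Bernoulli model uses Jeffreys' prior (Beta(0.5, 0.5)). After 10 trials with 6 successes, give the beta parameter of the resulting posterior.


Posterior = Beta(prior_alpha + successes, prior_beta + failures)
= Beta(0.5 + 6, 0.5 + 4)
Posterior beta = 0.5 + (n - k) = 0.5 + 4 = 4.5

4.5


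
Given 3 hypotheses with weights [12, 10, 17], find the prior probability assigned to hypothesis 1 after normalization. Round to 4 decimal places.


To normalize, divide each weight by the sum of all weights.
Sum = 39
Prior(H1) = 12/39 = 0.3077

0.3077


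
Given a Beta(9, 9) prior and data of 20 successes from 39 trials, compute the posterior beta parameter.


Number of failures = 39 - 20 = 19
Posterior beta = 9 + 19 = 28

28


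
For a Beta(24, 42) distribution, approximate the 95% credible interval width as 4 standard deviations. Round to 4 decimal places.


Variance of Beta(a,b) = ab / ((a+b)^2 * (a+b+1))
= 24*42 / ((66)^2 * 67)
= 0.0035
SD = sqrt(0.0035) = 0.0588
Width = 4 * SD = 0.2351

0.2351


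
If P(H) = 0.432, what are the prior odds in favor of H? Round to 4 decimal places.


Prior odds = P(H) / (1 - P(H))
= 0.432 / 0.568
= 0.7606

0.7606


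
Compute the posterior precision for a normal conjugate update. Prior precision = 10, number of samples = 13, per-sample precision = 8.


tau_post = tau_0 + n * tau
= 10 + 13 * 8 = 114

114


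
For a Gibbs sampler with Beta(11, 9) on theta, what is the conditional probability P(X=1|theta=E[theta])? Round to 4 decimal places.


E[theta] = 11/(11+9) = 0.55
P(X=1|theta) = theta = 0.55

0.55


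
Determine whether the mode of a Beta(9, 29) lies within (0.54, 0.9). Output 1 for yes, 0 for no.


First find the mode: (a-1)/(a+b-2) = 0.2222
Is 0.2222 in (0.54, 0.9)? 0

0


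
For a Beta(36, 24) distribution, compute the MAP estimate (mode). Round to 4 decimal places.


MAP = mode = (a-1)/(a+b-2)
= (36-1)/(36+24-2)
= 35/58 = 0.6034

0.6034


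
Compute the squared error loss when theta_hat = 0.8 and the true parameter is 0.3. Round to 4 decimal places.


L = (theta_hat - theta_true)^2
= (0.8 - 0.3)^2
= 0.5^2 = 0.25

0.25


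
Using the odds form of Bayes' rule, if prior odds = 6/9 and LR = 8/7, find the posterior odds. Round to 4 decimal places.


Bayes' rule in odds form: posterior odds = prior odds * LR
= (6 * 8) / (9 * 7)
= 48/63 = 0.7619

0.7619


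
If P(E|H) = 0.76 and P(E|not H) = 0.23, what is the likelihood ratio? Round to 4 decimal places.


Likelihood ratio = P(E|H) / P(E|not H)
= 0.76 / 0.23
= 3.3043

3.3043


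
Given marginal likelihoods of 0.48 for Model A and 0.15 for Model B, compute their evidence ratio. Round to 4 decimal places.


Ratio = ML(A) / ML(B) = 0.48/0.15
= 3.2

3.2


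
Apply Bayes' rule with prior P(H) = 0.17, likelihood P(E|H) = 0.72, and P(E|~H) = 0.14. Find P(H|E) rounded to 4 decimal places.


Step 1: Compute marginal P(E) = P(E|H)P(H) + P(E|~H)P(~H)
= 0.72*0.17 + 0.14*0.83 = 0.2386
Step 2: P(H|E) = P(E|H)P(H)/P(E) = 0.1224/0.2386
= 0.513

0.513


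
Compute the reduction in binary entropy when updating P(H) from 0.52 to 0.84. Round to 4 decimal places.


H_before = -p*log2(p) - (1-p)*log2(1-p) for p=0.52: 0.9988
H_after for p=0.84: 0.6343
Reduction = 0.9988 - 0.6343 = 0.3645

0.3645


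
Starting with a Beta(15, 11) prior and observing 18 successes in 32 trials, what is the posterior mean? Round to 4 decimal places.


Posterior parameters: alpha = 15 + 18 = 33
beta = 11 + 14 = 25
Posterior mean = alpha / (alpha + beta) = 33 / 58
= 0.569

0.569


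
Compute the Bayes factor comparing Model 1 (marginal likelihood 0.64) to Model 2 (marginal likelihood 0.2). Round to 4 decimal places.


BF12 = marginal likelihood of M1 / marginal likelihood of M2
= 0.64/0.2
= 3.2

3.2


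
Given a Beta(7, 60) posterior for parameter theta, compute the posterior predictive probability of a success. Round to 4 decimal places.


For a Beta-Bernoulli model, the predictive probability is the mean:
P(success) = 7/(7+60) = 7/67 = 0.1045

0.1045


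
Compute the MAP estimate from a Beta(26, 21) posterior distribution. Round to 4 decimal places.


MAP = mode of Beta distribution
= (alpha - 1)/(alpha + beta - 2)
= (26-1)/(26+21-2)
= 25/45 = 0.5556

0.5556


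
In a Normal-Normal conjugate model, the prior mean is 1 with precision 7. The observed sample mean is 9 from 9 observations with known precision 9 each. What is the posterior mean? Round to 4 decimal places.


Posterior precision = tau0 + n*tau = 7 + 9*9 = 88
Posterior mean = (tau0*mu0 + n*tau*xbar) / posterior_precision
= (7*1 + 9*9*9) / 88
= 736 / 88 = 8.3636

8.3636


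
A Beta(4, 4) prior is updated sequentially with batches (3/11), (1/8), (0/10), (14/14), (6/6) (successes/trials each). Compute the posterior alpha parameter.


Sequential conjugate updating is equivalent to a single batch update.
Total successes across all batches = 24
alpha_posterior = alpha_prior + total_successes = 4 + 24
= 28

28


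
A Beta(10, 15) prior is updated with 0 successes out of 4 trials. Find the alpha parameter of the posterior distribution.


In the Beta-Binomial conjugate update:
alpha_post = alpha_prior + successes
= 10 + 0
= 10

10


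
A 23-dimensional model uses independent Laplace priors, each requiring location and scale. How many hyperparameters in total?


Per parameter: 2 (location and scale).
Total = 23 * 2 = 46

46


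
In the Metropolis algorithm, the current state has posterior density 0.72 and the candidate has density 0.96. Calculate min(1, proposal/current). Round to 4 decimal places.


Ratio = 0.96/0.72 = 1.3333
Acceptance probability = min(1, 1.3333)
= 1.0

1.0


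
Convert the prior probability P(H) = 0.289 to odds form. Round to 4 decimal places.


P(not H) = 1 - 0.289 = 0.711
Odds = 0.289 / 0.711 = 0.4065

0.4065


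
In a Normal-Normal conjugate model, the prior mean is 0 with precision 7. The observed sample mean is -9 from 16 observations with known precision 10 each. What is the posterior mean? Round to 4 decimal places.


Posterior precision = tau0 + n*tau = 7 + 16*10 = 167
Posterior mean = (tau0*mu0 + n*tau*xbar) / posterior_precision
= (7*0 + 16*10*-9) / 167
= -1440 / 167 = -8.6228

-8.6228


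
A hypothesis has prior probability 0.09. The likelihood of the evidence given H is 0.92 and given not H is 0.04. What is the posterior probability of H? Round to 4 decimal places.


Using Bayes' theorem:
P(E) = 0.09 * 0.92 + 0.91 * 0.04
P(E) = 0.1192
P(H|E) = (0.09 * 0.92) / 0.1192 = 0.6946

0.6946


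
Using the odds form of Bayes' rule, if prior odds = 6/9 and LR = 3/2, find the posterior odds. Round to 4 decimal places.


Bayes' rule in odds form: posterior odds = prior odds * LR
= (6 * 3) / (9 * 2)
= 18/18 = 1.0

1.0


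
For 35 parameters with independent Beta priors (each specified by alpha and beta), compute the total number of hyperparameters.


A Beta prior has 2 hyperparameters per parameter.
Total = 35 * 2 = 70

70


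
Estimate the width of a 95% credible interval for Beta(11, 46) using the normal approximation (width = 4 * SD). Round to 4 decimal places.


For Beta(a,b): Var = ab/((a+b)^2(a+b+1))
Var = 0.0027, SD = 0.0518
Approximate 95% CI width = 4 * 0.0518 = 0.2073

0.2073


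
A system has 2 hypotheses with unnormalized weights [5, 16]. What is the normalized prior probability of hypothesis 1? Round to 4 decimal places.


The normalized prior is the weight divided by the total.
Total weight = 21
P(H1) = 5 / 21 = 0.2381

0.2381


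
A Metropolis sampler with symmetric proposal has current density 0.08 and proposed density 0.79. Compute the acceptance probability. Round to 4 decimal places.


For symmetric proposals, acceptance = min(1, pi(x*)/pi(x))
= min(1, 0.79/0.08)
= min(1, 9.875) = 1.0

1.0


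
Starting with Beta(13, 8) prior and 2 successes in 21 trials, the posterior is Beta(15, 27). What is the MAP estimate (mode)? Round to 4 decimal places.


The mode of Beta(a, b) when a > 1 and b > 1 is (a-1)/(a+b-2)
= (15 - 1) / (15 + 27 - 2)
= 14 / 40
= 0.35

0.35


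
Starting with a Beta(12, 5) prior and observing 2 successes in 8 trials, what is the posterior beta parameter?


Posterior beta = prior beta + failures
Failures = 8 - 2 = 6
beta_post = 5 + 6 = 11

11


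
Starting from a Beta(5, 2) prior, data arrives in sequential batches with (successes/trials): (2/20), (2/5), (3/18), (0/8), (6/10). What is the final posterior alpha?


In sequential Bayesian updating, we sum all successes.
Total successes = 13
Final alpha = 5 + 13 = 18

18


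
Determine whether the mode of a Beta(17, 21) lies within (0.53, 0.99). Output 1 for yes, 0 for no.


First find the mode: (a-1)/(a+b-2) = 0.4444
Is 0.4444 in (0.53, 0.99)? 0

0


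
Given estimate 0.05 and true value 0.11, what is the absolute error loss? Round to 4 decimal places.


Absolute error = |estimate - true|
= |-0.06| = 0.06

0.06


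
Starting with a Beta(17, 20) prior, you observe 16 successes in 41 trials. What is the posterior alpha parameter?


For a Beta-Binomial conjugate model:
Posterior alpha = prior alpha + number of successes
= 17 + 16 = 33

33


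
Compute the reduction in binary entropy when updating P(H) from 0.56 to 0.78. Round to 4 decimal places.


H_before = -p*log2(p) - (1-p)*log2(1-p) for p=0.56: 0.9896
H_after for p=0.78: 0.7602
Reduction = 0.9896 - 0.7602 = 0.2294

0.2294


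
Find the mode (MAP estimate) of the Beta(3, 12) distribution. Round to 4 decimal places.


For Beta(a,b) with a,b > 1:
Mode = (a-1)/(a+b-2) = (3-1)/(15-2)
= 2/13 = 0.1538

0.1538


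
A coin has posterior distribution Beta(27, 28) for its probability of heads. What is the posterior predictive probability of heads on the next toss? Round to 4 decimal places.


Posterior predictive = E[theta] = alpha/(alpha+beta)
= 27/55
= 0.4909

0.4909


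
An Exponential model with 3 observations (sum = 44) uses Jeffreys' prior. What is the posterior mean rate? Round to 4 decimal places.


Posterior Gamma(3, 44)
E[lambda] = 3/44 = 0.0682

0.0682


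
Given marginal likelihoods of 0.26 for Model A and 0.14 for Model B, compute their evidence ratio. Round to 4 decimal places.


Ratio = ML(A) / ML(B) = 0.26/0.14
= 1.8571

1.8571


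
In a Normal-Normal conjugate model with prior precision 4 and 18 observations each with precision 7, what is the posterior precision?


Posterior precision = prior precision + n * observation precision
= 4 + 18 * 7
= 4 + 126 = 130

130


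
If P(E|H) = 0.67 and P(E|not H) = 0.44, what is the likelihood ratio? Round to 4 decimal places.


Likelihood ratio = P(E|H) / P(E|not H)
= 0.67 / 0.44
= 1.5227

1.5227


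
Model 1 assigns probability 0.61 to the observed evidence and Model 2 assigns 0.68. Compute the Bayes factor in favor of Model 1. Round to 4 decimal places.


BF = P(data|M1) / P(data|M2)
= 0.61 / 0.68 = 0.8971

0.8971


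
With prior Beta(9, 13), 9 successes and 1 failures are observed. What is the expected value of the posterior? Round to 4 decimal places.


Posterior = Beta(18, 14)
E[theta] = alpha/(alpha+beta)
= 18/32 = 0.5625

0.5625


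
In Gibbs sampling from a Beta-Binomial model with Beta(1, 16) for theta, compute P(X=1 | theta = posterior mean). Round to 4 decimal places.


Posterior mean = alpha/(alpha+beta) = 1/17 = 0.0588
P(X=1|theta=mean) = theta = 0.0588

0.0588


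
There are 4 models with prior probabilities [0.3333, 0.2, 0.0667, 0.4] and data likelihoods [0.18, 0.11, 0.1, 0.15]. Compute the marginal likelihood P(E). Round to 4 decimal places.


P(E) = sum over models of P(M_i) * P(E|M_i)
= 0.3333*0.18 + 0.2*0.11 + 0.0667*0.1 + 0.4*0.15
= 0.1487

0.1487


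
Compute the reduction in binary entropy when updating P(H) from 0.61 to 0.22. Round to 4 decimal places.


H_before = -p*log2(p) - (1-p)*log2(1-p) for p=0.61: 0.9648
H_after for p=0.22: 0.7602
Reduction = 0.9648 - 0.7602 = 0.2046

0.2046


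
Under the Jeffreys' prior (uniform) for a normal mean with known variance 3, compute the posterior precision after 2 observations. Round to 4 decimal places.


Prior precision = 0 (flat prior).
Post. prec. = 0 + n/var = 2/3 = 0.6667

0.6667


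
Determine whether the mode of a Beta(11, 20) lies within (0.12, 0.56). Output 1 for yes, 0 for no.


First find the mode: (a-1)/(a+b-2) = 0.3448
Is 0.3448 in (0.12, 0.56)? 1

1


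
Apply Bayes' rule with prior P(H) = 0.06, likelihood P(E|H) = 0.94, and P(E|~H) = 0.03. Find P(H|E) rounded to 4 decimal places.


Step 1: Compute marginal P(E) = P(E|H)P(H) + P(E|~H)P(~H)
= 0.94*0.06 + 0.03*0.94 = 0.0846
Step 2: P(H|E) = P(E|H)P(H)/P(E) = 0.0564/0.0846
= 0.6667

0.6667


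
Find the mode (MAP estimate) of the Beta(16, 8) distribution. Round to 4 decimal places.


For Beta(a,b) with a,b > 1:
Mode = (a-1)/(a+b-2) = (16-1)/(24-2)
= 15/22 = 0.6818

0.6818
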